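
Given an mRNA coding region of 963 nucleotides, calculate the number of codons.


codons = nucleotides / 3
codons = 963 / 3 = 321

321


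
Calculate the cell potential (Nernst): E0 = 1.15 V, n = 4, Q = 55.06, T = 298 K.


E = E0 - (RT/nF) * ln(Q)
E = 1.15 - (8.314 * 298 / (4 * 96485)) * ln(55.06)
E = 1.1243 V

1.1243 V


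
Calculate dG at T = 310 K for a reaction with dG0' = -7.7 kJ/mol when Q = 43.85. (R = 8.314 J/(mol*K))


dG = dG0' + RT * ln(Q) / 1000
dG = -7.7 + 8.314 * 310 * ln(43.85) / 1000
dG = 2.0443 kJ/mol

2.0443 kJ/mol


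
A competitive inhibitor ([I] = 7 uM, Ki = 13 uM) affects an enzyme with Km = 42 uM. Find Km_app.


Km_app = Km * (1 + [I]/Ki)
Km_app = 42 * (1 + 7/13)
Km_app = 64.6154 uM

64.6154 uM


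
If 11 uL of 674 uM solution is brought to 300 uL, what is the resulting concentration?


C2 = C1 * V1 / V2
C2 = 674 * 11 / 300
C2 = 24.7133 uM

24.7133 uM


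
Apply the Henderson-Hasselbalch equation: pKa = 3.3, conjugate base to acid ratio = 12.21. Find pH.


pH = pKa + log10([A-]/[HA])
pH = 3.3 + log10(12.21)
pH = 4.3867

4.3867


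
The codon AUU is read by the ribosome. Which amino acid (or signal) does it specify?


Standard genetic code lookup.
Codon AUU -> Ile

Ile


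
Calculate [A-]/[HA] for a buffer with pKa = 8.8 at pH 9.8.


[A-]/[HA] = 10^(pH - pKa)
= 10^(9.8 - 8.8)
= 10.0

10.0


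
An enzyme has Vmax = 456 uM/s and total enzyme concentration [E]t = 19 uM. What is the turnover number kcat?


kcat = Vmax / [E]t
kcat = 456 / 19
kcat = 24.0 s^-1

24.0 s^-1


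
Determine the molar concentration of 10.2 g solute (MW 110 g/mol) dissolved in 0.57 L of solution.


C = (mass / MW) / volume
C = (10.2 / 110) / 0.57
C = 0.1627 M

0.1627 M


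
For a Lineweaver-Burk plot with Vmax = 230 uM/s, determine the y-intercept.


y-intercept = 1/Vmax
= 1/230
= 0.0043 s/uM

0.0043 s/uM


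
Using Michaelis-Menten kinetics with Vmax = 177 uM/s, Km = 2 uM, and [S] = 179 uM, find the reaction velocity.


v = Vmax * [S] / (Km + [S])
v = 177 * 179 / (2 + 179)
v = 175.0442 uM/s

175.0442 uM/s


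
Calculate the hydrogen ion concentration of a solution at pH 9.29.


[H+] = 10^(-pH)
[H+] = 10^(-9.29)
[H+] = 5.129e-10 M

5.129e-10 M


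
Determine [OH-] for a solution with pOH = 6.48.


[OH-] = 10^(-pOH)
[OH-] = 10^(-6.48)
[OH-] = 3.311e-07 M

3.311e-07 M


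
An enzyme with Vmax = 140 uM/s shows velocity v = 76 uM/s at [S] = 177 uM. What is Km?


Km = [S] * (Vmax - v) / v
Km = 177 * (140 - 76) / 76
Km = 149.0526 uM

149.0526 uM


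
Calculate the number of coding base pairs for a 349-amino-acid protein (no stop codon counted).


Each amino acid = 1 codon = 3 bp
bp = 349 * 3 = 1047 bp

1047 bp


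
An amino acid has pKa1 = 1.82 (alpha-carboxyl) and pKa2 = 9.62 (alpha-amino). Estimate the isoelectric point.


pI = (pKa1 + pKa2) / 2
pI = (1.82 + 9.62) / 2
pI = 5.72

5.72


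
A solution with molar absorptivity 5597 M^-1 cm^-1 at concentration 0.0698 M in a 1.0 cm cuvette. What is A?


A = epsilon * c * l
A = 5597 * 0.0698 * 1.0
A = 390.6706

390.6706


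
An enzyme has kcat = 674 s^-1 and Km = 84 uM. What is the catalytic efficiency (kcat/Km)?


Catalytic efficiency = kcat / Km
= 674 / 84
= 8.0238 uM^-1*s^-1

8.0238 uM^-1*s^-1


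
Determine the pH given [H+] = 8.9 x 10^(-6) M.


pH = -log10([H+])
pH = -log10(8.9 x 10^(-6))
pH = 5.0506

5.0506


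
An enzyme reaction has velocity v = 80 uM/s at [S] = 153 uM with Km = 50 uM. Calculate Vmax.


Vmax = v * (Km + [S]) / [S]
Vmax = 80 * (50 + 153) / 153
Vmax = 106.1438 uM/s

106.1438 uM/s


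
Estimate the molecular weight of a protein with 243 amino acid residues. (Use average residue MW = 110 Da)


MW = n_residues * 110 Da
MW = 243 * 110
MW = 26730 Da

26730 Da


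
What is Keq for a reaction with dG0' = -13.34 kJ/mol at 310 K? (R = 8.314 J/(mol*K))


Keq = exp(-dG0 * 1000 / (R * T))
Keq = exp(-(-13.34) * 1000 / (8.314 * 310))
Keq = 176.9521

176.9521


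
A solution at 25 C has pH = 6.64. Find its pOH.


pOH = 14 - pH
pOH = 14 - 6.64
pOH = 7.36

7.36


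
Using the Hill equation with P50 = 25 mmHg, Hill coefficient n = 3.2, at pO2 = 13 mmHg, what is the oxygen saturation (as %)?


Y = pO2^n / (P50^n + pO2^n)
Y = 13^3.2 / (25^3.2 + 13^3.2)
Y = 10.98%

10.98%


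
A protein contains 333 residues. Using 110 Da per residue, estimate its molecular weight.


MW = n_residues * 110 Da
MW = 333 * 110
MW = 36630 Da

36630 Da


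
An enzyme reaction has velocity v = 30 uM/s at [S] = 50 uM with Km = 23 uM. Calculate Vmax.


Vmax = v * (Km + [S]) / [S]
Vmax = 30 * (23 + 50) / 50
Vmax = 43.8 uM/s

43.8 uM/s


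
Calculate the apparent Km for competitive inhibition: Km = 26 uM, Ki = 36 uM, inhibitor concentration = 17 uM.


Km_app = Km * (1 + [I]/Ki)
Km_app = 26 * (1 + 17/36)
Km_app = 38.2778 uM

38.2778 uM


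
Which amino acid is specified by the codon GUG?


Standard genetic code lookup.
Codon GUG -> Val

Val


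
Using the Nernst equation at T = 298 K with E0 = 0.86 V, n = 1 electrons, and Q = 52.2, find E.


E = E0 - (RT/nF) * ln(Q)
E = 0.86 - (8.314 * 298 / (1 * 96485)) * ln(52.2)
E = 0.7584 V

0.7584 V


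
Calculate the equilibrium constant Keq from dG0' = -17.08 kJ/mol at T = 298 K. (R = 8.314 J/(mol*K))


Keq = exp(-dG0 * 1000 / (R * T))
Keq = exp(-(-17.08) * 1000 / (8.314 * 298))
Keq = 986.1871

986.1871


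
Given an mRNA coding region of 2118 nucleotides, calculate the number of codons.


codons = nucleotides / 3
codons = 2118 / 3 = 706

706


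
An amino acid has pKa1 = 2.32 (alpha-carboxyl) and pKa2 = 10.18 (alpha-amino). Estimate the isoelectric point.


pI = (pKa1 + pKa2) / 2
pI = (2.32 + 10.18) / 2
pI = 6.25

6.25


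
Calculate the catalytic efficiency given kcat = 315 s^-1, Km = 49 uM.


Catalytic efficiency = kcat / Km
= 315 / 49
= 6.4286 uM^-1*s^-1

6.4286 uM^-1*s^-1


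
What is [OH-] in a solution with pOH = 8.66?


[OH-] = 10^(-pOH)
[OH-] = 10^(-8.66)
[OH-] = 2.188e-09 M

2.188e-09 M


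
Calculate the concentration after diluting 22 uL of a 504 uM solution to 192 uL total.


C2 = C1 * V1 / V2
C2 = 504 * 22 / 192
C2 = 57.75 uM

57.75 uM


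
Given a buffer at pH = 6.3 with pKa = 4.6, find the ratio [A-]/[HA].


[A-]/[HA] = 10^(pH - pKa)
= 10^(6.3 - 4.6)
= 50.1187

50.1187


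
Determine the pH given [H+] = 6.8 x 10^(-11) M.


pH = -log10([H+])
pH = -log10(6.8 x 10^(-11))
pH = 10.1675

10.1675


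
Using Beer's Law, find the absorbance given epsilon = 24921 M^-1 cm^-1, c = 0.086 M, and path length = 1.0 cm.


A = epsilon * c * l
A = 24921 * 0.086 * 1.0
A = 2143.206

2143.206


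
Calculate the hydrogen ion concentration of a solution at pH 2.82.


[H+] = 10^(-pH)
[H+] = 10^(-2.82)
[H+] = 0.0015 M

0.0015 M


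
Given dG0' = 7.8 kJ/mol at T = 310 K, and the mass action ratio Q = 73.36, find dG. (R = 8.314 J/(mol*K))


dG = dG0' + RT * ln(Q) / 1000
dG = 7.8 + 8.314 * 310 * ln(73.36) / 1000
dG = 18.8707 kJ/mol

18.8707 kJ/mol


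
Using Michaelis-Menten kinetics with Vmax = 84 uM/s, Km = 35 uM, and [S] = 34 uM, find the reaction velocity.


v = Vmax * [S] / (Km + [S])
v = 84 * 34 / (35 + 34)
v = 41.3913 uM/s

41.3913 uM/s


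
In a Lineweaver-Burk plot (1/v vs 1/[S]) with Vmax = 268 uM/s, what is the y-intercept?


y-intercept = 1/Vmax
= 1/268
= 0.0037 s/uM

0.0037 s/uM


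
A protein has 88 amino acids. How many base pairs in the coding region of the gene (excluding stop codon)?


Each amino acid = 1 codon = 3 bp
bp = 88 * 3 = 264 bp

264 bp


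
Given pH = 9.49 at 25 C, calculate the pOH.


pOH = 14 - pH
pOH = 14 - 9.49
pOH = 4.51

4.51


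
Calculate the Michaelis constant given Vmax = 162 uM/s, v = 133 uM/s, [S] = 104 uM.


Km = [S] * (Vmax - v) / v
Km = 104 * (162 - 133) / 133
Km = 22.6767 uM

22.6767 uM


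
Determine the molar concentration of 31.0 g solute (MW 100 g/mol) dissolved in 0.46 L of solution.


C = (mass / MW) / volume
C = (31.0 / 100) / 0.46
C = 0.6739 M

0.6739 M


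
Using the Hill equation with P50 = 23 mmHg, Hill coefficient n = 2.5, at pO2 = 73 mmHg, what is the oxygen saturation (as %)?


Y = pO2^n / (P50^n + pO2^n)
Y = 73^2.5 / (23^2.5 + 73^2.5)
Y = 94.72%

94.72%


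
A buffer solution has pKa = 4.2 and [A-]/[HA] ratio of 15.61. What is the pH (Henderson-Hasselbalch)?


pH = pKa + log10([A-]/[HA])
pH = 4.2 + log10(15.61)
pH = 5.3934

5.3934


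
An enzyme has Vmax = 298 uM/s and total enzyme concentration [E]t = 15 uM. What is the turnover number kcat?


kcat = Vmax / [E]t
kcat = 298 / 15
kcat = 19.8667 s^-1

19.8667 s^-1


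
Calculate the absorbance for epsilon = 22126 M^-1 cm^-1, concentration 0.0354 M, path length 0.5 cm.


A = epsilon * c * l
A = 22126 * 0.0354 * 0.5
A = 391.6302

391.6302


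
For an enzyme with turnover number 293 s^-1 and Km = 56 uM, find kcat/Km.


Catalytic efficiency = kcat / Km
= 293 / 56
= 5.2321 uM^-1*s^-1

5.2321 uM^-1*s^-1


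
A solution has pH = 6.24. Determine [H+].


[H+] = 10^(-pH)
[H+] = 10^(-6.24)
[H+] = 5.754e-07 M

5.754e-07 M


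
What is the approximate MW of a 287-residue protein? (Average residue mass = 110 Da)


MW = n_residues * 110 Da
MW = 287 * 110
MW = 31570 Da

31570 Da


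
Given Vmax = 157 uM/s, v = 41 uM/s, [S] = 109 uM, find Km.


Km = [S] * (Vmax - v) / v
Km = 109 * (157 - 41) / 41
Km = 308.3902 uM

308.3902 uM


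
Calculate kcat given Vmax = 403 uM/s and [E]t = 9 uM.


kcat = Vmax / [E]t
kcat = 403 / 9
kcat = 44.7778 s^-1

44.7778 s^-1


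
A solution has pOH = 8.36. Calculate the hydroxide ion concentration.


[OH-] = 10^(-pOH)
[OH-] = 10^(-8.36)
[OH-] = 4.365e-09 M

4.365e-09 M


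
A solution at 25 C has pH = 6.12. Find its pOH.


pOH = 14 - pH
pOH = 14 - 6.12
pOH = 7.88

7.88


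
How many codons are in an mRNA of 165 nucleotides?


codons = nucleotides / 3
codons = 165 / 3 = 55

55


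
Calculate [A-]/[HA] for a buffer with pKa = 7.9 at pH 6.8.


[A-]/[HA] = 10^(pH - pKa)
= 10^(6.8 - 7.9)
= 0.0794

0.0794


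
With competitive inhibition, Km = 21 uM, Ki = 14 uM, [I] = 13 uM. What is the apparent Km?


Km_app = Km * (1 + [I]/Ki)
Km_app = 21 * (1 + 13/14)
Km_app = 40.5 uM

40.5 uM


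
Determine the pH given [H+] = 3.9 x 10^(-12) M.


pH = -log10([H+])
pH = -log10(3.9 x 10^(-12))
pH = 11.4089

11.4089


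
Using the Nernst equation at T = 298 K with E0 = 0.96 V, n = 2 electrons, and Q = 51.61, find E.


E = E0 - (RT/nF) * ln(Q)
E = 0.96 - (8.314 * 298 / (2 * 96485)) * ln(51.61)
E = 0.9094 V

0.9094 V


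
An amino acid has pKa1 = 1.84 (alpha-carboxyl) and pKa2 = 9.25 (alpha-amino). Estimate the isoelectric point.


pI = (pKa1 + pKa2) / 2
pI = (1.84 + 9.25) / 2
pI = 5.545

5.545


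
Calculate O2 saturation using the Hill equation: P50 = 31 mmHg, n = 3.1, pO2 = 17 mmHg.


Y = pO2^n / (P50^n + pO2^n)
Y = 17^3.1 / (31^3.1 + 17^3.1)
Y = 13.44%

13.44%


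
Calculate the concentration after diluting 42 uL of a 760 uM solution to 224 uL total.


C2 = C1 * V1 / V2
C2 = 760 * 42 / 224
C2 = 142.5 uM

142.5 uM


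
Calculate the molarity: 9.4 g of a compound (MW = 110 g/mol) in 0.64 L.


C = (mass / MW) / volume
C = (9.4 / 110) / 0.64
C = 0.1335 M

0.1335 M


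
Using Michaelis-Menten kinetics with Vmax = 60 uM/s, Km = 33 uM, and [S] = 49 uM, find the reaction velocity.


v = Vmax * [S] / (Km + [S])
v = 60 * 49 / (33 + 49)
v = 35.8537 uM/s

35.8537 uM/s


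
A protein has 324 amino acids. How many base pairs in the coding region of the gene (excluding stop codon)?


Each amino acid = 1 codon = 3 bp
bp = 324 * 3 = 972 bp

972 bp


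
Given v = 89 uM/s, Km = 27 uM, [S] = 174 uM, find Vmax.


Vmax = v * (Km + [S]) / [S]
Vmax = 89 * (27 + 174) / 174
Vmax = 102.8103 uM/s

102.8103 uM/s


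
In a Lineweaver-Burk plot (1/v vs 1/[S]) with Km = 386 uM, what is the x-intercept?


x-intercept = -1/Km
= -1/386
= -0.0026 1/uM

-0.0026 1/uM


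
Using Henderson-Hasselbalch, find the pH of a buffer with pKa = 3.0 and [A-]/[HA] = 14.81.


pH = pKa + log10([A-]/[HA])
pH = 3.0 + log10(14.81)
pH = 4.1706

4.1706


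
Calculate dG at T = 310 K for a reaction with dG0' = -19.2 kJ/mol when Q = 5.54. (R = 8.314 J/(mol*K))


dG = dG0' + RT * ln(Q) / 1000
dG = -19.2 + 8.314 * 310 * ln(5.54) / 1000
dG = -14.7876 kJ/mol

-14.7876 kJ/mol


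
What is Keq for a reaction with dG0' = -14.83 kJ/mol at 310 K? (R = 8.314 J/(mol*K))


Keq = exp(-dG0 * 1000 / (R * T))
Keq = exp(-(-14.83) * 1000 / (8.314 * 310))
Keq = 315.4482

315.4482


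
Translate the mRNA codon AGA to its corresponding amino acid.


Standard genetic code lookup.
Codon AGA -> Arg

Arg


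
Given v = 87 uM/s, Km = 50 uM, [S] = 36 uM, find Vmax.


Vmax = v * (Km + [S]) / [S]
Vmax = 87 * (50 + 36) / 36
Vmax = 207.8333 uM/s

207.8333 uM/s


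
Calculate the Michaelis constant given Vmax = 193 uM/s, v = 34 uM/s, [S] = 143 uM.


Km = [S] * (Vmax - v) / v
Km = 143 * (193 - 34) / 34
Km = 668.7353 uM

668.7353 uM


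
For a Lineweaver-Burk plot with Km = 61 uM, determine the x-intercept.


x-intercept = -1/Km
= -1/61
= -0.0164 1/uM

-0.0164 1/uM


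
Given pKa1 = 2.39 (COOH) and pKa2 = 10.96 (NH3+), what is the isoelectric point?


pI = (pKa1 + pKa2) / 2
pI = (2.39 + 10.96) / 2
pI = 6.675

6.675


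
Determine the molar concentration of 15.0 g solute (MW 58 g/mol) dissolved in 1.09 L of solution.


C = (mass / MW) / volume
C = (15.0 / 58) / 1.09
C = 0.2373 M

0.2373 M


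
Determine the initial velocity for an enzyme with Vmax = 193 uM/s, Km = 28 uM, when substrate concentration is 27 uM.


v = Vmax * [S] / (Km + [S])
v = 193 * 27 / (28 + 27)
v = 94.7455 uM/s

94.7455 uM/s


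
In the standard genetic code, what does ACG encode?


Standard genetic code lookup.
Codon ACG -> Thr

Thr


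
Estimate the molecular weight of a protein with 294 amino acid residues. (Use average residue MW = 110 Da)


MW = n_residues * 110 Da
MW = 294 * 110
MW = 32340 Da

32340 Da


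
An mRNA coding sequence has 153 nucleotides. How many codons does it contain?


codons = nucleotides / 3
codons = 153 / 3 = 51

51


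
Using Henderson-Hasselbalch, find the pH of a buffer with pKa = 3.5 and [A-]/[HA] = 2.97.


pH = pKa + log10([A-]/[HA])
pH = 3.5 + log10(2.97)
pH = 3.9728

3.9728


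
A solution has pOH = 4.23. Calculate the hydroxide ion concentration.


[OH-] = 10^(-pOH)
[OH-] = 10^(-4.23)
[OH-] = 5.888e-05 M

5.888e-05 M


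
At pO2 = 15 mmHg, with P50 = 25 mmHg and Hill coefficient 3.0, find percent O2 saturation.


Y = pO2^n / (P50^n + pO2^n)
Y = 15^3.0 / (25^3.0 + 15^3.0)
Y = 17.76%

17.76%


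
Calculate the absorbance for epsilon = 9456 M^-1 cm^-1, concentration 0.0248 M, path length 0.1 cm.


A = epsilon * c * l
A = 9456 * 0.0248 * 0.1
A = 23.4509

23.4509


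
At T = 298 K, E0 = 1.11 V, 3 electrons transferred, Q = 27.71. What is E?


E = E0 - (RT/nF) * ln(Q)
E = 1.11 - (8.314 * 298 / (3 * 96485)) * ln(27.71)
E = 1.0816 V

1.0816 V


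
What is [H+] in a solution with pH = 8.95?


[H+] = 10^(-pH)
[H+] = 10^(-8.95)
[H+] = 1.122e-09 M

1.122e-09 M


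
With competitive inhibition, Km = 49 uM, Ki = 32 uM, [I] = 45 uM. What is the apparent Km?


Km_app = Km * (1 + [I]/Ki)
Km_app = 49 * (1 + 45/32)
Km_app = 117.9062 uM

117.9062 uM


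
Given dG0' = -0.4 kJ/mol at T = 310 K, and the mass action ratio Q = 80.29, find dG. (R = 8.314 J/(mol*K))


dG = dG0' + RT * ln(Q) / 1000
dG = -0.4 + 8.314 * 310 * ln(80.29) / 1000
dG = 10.9033 kJ/mol

10.9033 kJ/mol


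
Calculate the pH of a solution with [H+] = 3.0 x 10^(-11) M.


pH = -log10([H+])
pH = -log10(3.0 x 10^(-11))
pH = 10.5229

10.5229


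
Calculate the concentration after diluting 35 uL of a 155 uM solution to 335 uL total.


C2 = C1 * V1 / V2
C2 = 155 * 35 / 335
C2 = 16.194 uM

16.194 uM


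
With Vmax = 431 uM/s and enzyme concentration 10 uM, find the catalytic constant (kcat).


kcat = Vmax / [E]t
kcat = 431 / 10
kcat = 43.1 s^-1

43.1 s^-1


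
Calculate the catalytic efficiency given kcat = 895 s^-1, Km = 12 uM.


Catalytic efficiency = kcat / Km
= 895 / 12
= 74.5833 uM^-1*s^-1

74.5833 uM^-1*s^-1


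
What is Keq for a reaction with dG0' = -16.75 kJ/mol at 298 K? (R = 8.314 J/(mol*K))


Keq = exp(-dG0 * 1000 / (R * T))
Keq = exp(-(-16.75) * 1000 / (8.314 * 298))
Keq = 863.2041

863.2041


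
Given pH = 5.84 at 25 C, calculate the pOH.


pOH = 14 - pH
pOH = 14 - 5.84
pOH = 8.16

8.16


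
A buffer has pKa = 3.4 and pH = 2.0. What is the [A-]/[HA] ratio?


[A-]/[HA] = 10^(pH - pKa)
= 10^(2.0 - 3.4)
= 0.0398

0.0398


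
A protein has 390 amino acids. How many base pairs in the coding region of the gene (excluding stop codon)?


Each amino acid = 1 codon = 3 bp
bp = 390 * 3 = 1170 bp

1170 bp


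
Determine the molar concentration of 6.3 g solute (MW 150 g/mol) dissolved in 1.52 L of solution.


C = (mass / MW) / volume
C = (6.3 / 150) / 1.52
C = 0.0276 M

0.0276 M


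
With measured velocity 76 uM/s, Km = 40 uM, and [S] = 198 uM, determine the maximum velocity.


Vmax = v * (Km + [S]) / [S]
Vmax = 76 * (40 + 198) / 198
Vmax = 91.3535 uM/s

91.3535 uM/s


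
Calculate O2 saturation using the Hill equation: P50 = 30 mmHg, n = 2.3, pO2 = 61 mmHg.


Y = pO2^n / (P50^n + pO2^n)
Y = 61^2.3 / (30^2.3 + 61^2.3)
Y = 83.65%

83.65%


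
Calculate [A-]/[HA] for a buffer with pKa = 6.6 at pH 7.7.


[A-]/[HA] = 10^(pH - pKa)
= 10^(7.7 - 6.6)
= 12.5893

12.5893


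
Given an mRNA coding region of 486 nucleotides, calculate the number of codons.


codons = nucleotides / 3
codons = 486 / 3 = 162

162


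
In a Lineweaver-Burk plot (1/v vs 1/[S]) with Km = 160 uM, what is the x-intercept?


x-intercept = -1/Km
= -1/160
= -0.0063 1/uM

-0.0063 1/uM


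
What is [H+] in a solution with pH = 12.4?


[H+] = 10^(-pH)
[H+] = 10^(-12.4)
[H+] = 3.981e-13 M

3.981e-13 M


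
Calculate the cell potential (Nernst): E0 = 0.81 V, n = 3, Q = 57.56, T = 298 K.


E = E0 - (RT/nF) * ln(Q)
E = 0.81 - (8.314 * 298 / (3 * 96485)) * ln(57.56)
E = 0.7753 V

0.7753 V


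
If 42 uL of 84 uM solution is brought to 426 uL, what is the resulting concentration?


C2 = C1 * V1 / V2
C2 = 84 * 42 / 426
C2 = 8.2817 uM

8.2817 uM


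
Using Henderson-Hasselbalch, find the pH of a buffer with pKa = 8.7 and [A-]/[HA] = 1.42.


pH = pKa + log10([A-]/[HA])
pH = 8.7 + log10(1.42)
pH = 8.8523

8.8523


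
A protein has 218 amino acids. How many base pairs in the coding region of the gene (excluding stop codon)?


Each amino acid = 1 codon = 3 bp
bp = 218 * 3 = 654 bp

654 bp


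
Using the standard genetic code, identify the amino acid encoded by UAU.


Standard genetic code lookup.
Codon UAU -> Tyr

Tyr


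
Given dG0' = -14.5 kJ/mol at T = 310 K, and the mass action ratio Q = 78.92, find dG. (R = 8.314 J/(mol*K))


dG = dG0' + RT * ln(Q) / 1000
dG = -14.5 + 8.314 * 310 * ln(78.92) / 1000
dG = -3.2411 kJ/mol

-3.2411 kJ/mol


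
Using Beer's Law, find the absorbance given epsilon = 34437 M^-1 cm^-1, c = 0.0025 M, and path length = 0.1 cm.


A = epsilon * c * l
A = 34437 * 0.0025 * 0.1
A = 8.6093

8.6093


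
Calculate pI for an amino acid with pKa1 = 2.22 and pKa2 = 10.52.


pI = (pKa1 + pKa2) / 2
pI = (2.22 + 10.52) / 2
pI = 6.37

6.37


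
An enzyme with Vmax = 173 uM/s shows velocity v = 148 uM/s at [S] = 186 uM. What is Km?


Km = [S] * (Vmax - v) / v
Km = 186 * (173 - 148) / 148
Km = 31.4189 uM

31.4189 uM


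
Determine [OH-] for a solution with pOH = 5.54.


[OH-] = 10^(-pOH)
[OH-] = 10^(-5.54)
[OH-] = 2.884e-06 M

2.884e-06 M


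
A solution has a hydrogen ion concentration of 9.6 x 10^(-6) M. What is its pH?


pH = -log10([H+])
pH = -log10(9.6 x 10^(-6))
pH = 5.0177

5.0177


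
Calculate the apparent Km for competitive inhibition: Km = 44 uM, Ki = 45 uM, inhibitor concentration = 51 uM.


Km_app = Km * (1 + [I]/Ki)
Km_app = 44 * (1 + 51/45)
Km_app = 93.8667 uM

93.8667 uM


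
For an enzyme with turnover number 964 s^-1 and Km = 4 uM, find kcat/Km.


Catalytic efficiency = kcat / Km
= 964 / 4
= 241.0 uM^-1*s^-1

241.0 uM^-1*s^-1


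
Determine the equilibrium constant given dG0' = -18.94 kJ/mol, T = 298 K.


Keq = exp(-dG0 * 1000 / (R * T))
Keq = exp(-(-18.94) * 1000 / (8.314 * 298))
Keq = 2089.2931

2089.2931


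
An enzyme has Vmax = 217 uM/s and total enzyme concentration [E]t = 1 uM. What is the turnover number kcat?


kcat = Vmax / [E]t
kcat = 217 / 1
kcat = 217.0 s^-1

217.0 s^-1


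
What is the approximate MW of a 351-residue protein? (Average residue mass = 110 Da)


MW = n_residues * 110 Da
MW = 351 * 110
MW = 38610 Da

38610 Da


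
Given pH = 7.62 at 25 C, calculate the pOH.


pOH = 14 - pH
pOH = 14 - 7.62
pOH = 6.38

6.38


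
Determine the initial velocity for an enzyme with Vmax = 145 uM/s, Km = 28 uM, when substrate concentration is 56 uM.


v = Vmax * [S] / (Km + [S])
v = 145 * 56 / (28 + 56)
v = 96.6667 uM/s

96.6667 uM/s


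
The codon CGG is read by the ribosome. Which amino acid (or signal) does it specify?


Standard genetic code lookup.
Codon CGG -> Arg

Arg


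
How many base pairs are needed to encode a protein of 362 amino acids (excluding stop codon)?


Each amino acid = 1 codon = 3 bp
bp = 362 * 3 = 1086 bp

1086 bp


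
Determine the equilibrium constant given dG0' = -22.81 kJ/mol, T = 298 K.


Keq = exp(-dG0 * 1000 / (R * T))
Keq = exp(-(-22.81) * 1000 / (8.314 * 298))
Keq = 9962.6083

9962.6083


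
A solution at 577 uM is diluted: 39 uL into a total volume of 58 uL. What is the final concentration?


C2 = C1 * V1 / V2
C2 = 577 * 39 / 58
C2 = 387.9828 uM

387.9828 uM


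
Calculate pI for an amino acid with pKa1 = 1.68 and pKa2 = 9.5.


pI = (pKa1 + pKa2) / 2
pI = (1.68 + 9.5) / 2
pI = 5.59

5.59


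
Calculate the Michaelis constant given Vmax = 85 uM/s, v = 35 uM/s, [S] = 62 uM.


Km = [S] * (Vmax - v) / v
Km = 62 * (85 - 35) / 35
Km = 88.5714 uM

88.5714 uM


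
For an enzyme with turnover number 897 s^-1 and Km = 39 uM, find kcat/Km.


Catalytic efficiency = kcat / Km
= 897 / 39
= 23.0 uM^-1*s^-1

23.0 uM^-1*s^-1


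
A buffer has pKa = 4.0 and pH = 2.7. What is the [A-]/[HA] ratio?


[A-]/[HA] = 10^(pH - pKa)
= 10^(2.7 - 4.0)
= 0.0501

0.0501


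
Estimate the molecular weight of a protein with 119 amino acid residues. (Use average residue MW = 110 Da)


MW = n_residues * 110 Da
MW = 119 * 110
MW = 13090 Da

13090 Da


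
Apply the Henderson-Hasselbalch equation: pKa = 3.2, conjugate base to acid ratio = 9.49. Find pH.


pH = pKa + log10([A-]/[HA])
pH = 3.2 + log10(9.49)
pH = 4.1773

4.1773


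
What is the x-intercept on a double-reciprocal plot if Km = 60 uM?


x-intercept = -1/Km
= -1/60
= -0.0167 1/uM

-0.0167 1/uM


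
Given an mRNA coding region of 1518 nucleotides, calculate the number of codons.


codons = nucleotides / 3
codons = 1518 / 3 = 506

506


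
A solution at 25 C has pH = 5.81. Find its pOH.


pOH = 14 - pH
pOH = 14 - 5.81
pOH = 8.19

8.19


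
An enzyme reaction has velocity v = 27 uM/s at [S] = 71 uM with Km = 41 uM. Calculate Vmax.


Vmax = v * (Km + [S]) / [S]
Vmax = 27 * (41 + 71) / 71
Vmax = 42.5915 uM/s

42.5915 uM/s


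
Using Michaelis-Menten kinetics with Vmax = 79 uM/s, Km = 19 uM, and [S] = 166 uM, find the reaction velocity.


v = Vmax * [S] / (Km + [S])
v = 79 * 166 / (19 + 166)
v = 70.8865 uM/s

70.8865 uM/s


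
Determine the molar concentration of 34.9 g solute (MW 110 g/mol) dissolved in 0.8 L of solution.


C = (mass / MW) / volume
C = (34.9 / 110) / 0.8
C = 0.3966 M

0.3966 M


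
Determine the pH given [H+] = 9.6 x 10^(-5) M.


pH = -log10([H+])
pH = -log10(9.6 x 10^(-5))
pH = 4.0177

4.0177


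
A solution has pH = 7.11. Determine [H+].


[H+] = 10^(-pH)
[H+] = 10^(-7.11)
[H+] = 7.762e-08 M

7.762e-08 M


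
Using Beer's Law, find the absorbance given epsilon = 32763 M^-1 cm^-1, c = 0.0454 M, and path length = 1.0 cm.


A = epsilon * c * l
A = 32763 * 0.0454 * 1.0
A = 1487.4402

1487.4402


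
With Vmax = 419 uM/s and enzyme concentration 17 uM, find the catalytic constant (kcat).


kcat = Vmax / [E]t
kcat = 419 / 17
kcat = 24.6471 s^-1

24.6471 s^-1


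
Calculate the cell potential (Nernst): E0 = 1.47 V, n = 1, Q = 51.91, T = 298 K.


E = E0 - (RT/nF) * ln(Q)
E = 1.47 - (8.314 * 298 / (1 * 96485)) * ln(51.91)
E = 1.3686 V

1.3686 V


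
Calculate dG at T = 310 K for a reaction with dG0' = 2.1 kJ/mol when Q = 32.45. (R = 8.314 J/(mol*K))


dG = dG0' + RT * ln(Q) / 1000
dG = 2.1 + 8.314 * 310 * ln(32.45) / 1000
dG = 11.0684 kJ/mol

11.0684 kJ/mol


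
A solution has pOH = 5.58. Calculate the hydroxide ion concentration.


[OH-] = 10^(-pOH)
[OH-] = 10^(-5.58)
[OH-] = 2.630e-06 M

2.630e-06 M


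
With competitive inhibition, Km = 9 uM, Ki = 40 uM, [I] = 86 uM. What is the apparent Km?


Km_app = Km * (1 + [I]/Ki)
Km_app = 9 * (1 + 86/40)
Km_app = 28.35 uM

28.35 uM


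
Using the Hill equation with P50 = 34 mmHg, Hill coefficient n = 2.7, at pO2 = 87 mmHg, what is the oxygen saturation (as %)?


Y = pO2^n / (P50^n + pO2^n)
Y = 87^2.7 / (34^2.7 + 87^2.7)
Y = 92.67%

92.67%


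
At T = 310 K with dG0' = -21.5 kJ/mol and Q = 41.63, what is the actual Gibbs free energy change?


dG = dG0' + RT * ln(Q) / 1000
dG = -21.5 + 8.314 * 310 * ln(41.63) / 1000
dG = -11.8896 kJ/mol

-11.8896 kJ/mol


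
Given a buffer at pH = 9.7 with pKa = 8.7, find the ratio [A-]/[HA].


[A-]/[HA] = 10^(pH - pKa)
= 10^(9.7 - 8.7)
= 10.0

10.0


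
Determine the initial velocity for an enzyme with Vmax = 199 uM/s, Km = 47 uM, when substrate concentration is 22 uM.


v = Vmax * [S] / (Km + [S])
v = 199 * 22 / (47 + 22)
v = 63.4493 uM/s

63.4493 uM/s


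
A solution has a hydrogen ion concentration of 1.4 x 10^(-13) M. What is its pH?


pH = -log10([H+])
pH = -log10(1.4 x 10^(-13))
pH = 12.8539

12.8539


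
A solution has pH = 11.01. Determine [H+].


[H+] = 10^(-pH)
[H+] = 10^(-11.01)
[H+] = 9.772e-12 M

9.772e-12 M


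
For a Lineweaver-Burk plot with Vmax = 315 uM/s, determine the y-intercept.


y-intercept = 1/Vmax
= 1/315
= 0.0032 s/uM

0.0032 s/uM


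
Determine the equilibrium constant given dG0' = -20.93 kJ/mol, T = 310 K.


Keq = exp(-dG0 * 1000 / (R * T))
Keq = exp(-(-20.93) * 1000 / (8.314 * 310))
Keq = 3363.6288

3363.6288


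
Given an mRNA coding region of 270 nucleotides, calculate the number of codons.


codons = nucleotides / 3
codons = 270 / 3 = 90

90


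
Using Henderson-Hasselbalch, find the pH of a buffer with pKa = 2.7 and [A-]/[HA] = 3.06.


pH = pKa + log10([A-]/[HA])
pH = 2.7 + log10(3.06)
pH = 3.1857

3.1857


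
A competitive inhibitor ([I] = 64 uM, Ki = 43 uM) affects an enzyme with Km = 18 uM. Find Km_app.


Km_app = Km * (1 + [I]/Ki)
Km_app = 18 * (1 + 64/43)
Km_app = 44.7907 uM

44.7907 uM


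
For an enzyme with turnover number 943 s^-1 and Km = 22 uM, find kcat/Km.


Catalytic efficiency = kcat / Km
= 943 / 22
= 42.8636 uM^-1*s^-1

42.8636 uM^-1*s^-1


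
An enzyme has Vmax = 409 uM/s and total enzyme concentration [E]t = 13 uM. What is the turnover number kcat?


kcat = Vmax / [E]t
kcat = 409 / 13
kcat = 31.4615 s^-1

31.4615 s^-1


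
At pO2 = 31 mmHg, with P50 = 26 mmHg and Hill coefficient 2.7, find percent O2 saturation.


Y = pO2^n / (P50^n + pO2^n)
Y = 31^2.7 / (26^2.7 + 31^2.7)
Y = 61.65%

61.65%


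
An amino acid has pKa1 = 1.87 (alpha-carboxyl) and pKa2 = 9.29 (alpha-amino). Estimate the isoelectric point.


pI = (pKa1 + pKa2) / 2
pI = (1.87 + 9.29) / 2
pI = 5.58

5.58


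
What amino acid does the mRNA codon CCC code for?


Standard genetic code lookup.
Codon CCC -> Pro

Pro


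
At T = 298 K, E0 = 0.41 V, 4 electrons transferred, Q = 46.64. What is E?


E = E0 - (RT/nF) * ln(Q)
E = 0.41 - (8.314 * 298 / (4 * 96485)) * ln(46.64)
E = 0.3853 V

0.3853 V


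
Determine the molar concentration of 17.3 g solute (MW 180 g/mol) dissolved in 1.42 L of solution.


C = (mass / MW) / volume
C = (17.3 / 180) / 1.42
C = 0.0677 M

0.0677 M


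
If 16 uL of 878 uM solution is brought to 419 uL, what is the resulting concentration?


C2 = C1 * V1 / V2
C2 = 878 * 16 / 419
C2 = 33.5274 uM

33.5274 uM


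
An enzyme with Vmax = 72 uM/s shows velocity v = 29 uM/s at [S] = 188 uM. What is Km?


Km = [S] * (Vmax - v) / v
Km = 188 * (72 - 29) / 29
Km = 278.7586 uM

278.7586 uM


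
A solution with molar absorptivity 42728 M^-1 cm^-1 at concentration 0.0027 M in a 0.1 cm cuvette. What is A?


A = epsilon * c * l
A = 42728 * 0.0027 * 0.1
A = 11.5366

11.5366


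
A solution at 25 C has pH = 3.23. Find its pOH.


pOH = 14 - pH
pOH = 14 - 3.23
pOH = 10.77

10.77


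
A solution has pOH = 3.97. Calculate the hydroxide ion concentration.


[OH-] = 10^(-pOH)
[OH-] = 10^(-3.97)
[OH-] = 1.072e-04 M

1.072e-04 M


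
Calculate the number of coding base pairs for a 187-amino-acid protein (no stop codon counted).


Each amino acid = 1 codon = 3 bp
bp = 187 * 3 = 561 bp

561 bp


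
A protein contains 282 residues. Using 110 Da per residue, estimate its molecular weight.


MW = n_residues * 110 Da
MW = 282 * 110
MW = 31020 Da

31020 Da


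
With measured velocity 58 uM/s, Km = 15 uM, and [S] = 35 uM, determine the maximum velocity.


Vmax = v * (Km + [S]) / [S]
Vmax = 58 * (15 + 35) / 35
Vmax = 82.8571 uM/s

82.8571 uM/s


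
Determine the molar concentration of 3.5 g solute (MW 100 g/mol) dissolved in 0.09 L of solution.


C = (mass / MW) / volume
C = (3.5 / 100) / 0.09
C = 0.3889 M

0.3889 M


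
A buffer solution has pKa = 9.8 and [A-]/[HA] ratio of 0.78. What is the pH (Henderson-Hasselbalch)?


pH = pKa + log10([A-]/[HA])
pH = 9.8 + log10(0.78)
pH = 9.6921

9.6921


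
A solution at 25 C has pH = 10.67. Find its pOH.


pOH = 14 - pH
pOH = 14 - 10.67
pOH = 3.33

3.33


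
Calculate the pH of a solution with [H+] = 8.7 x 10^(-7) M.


pH = -log10([H+])
pH = -log10(8.7 x 10^(-7))
pH = 6.0605

6.0605


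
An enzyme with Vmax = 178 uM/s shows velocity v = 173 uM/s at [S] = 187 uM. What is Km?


Km = [S] * (Vmax - v) / v
Km = 187 * (178 - 173) / 173
Km = 5.4046 uM

5.4046 uM


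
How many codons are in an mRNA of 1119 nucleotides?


codons = nucleotides / 3
codons = 1119 / 3 = 373

373


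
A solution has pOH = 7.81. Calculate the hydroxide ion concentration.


[OH-] = 10^(-pOH)
[OH-] = 10^(-7.81)
[OH-] = 1.549e-08 M

1.549e-08 M


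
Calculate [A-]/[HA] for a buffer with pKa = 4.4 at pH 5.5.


[A-]/[HA] = 10^(pH - pKa)
= 10^(5.5 - 4.4)
= 12.5893

12.5893


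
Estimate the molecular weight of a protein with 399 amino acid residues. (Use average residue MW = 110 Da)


MW = n_residues * 110 Da
MW = 399 * 110
MW = 43890 Da

43890 Da


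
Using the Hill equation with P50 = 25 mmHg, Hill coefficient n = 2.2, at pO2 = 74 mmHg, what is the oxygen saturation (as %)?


Y = pO2^n / (P50^n + pO2^n)
Y = 74^2.2 / (25^2.2 + 74^2.2)
Y = 91.59%

91.59%


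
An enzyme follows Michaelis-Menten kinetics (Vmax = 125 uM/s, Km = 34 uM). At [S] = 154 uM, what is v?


v = Vmax * [S] / (Km + [S])
v = 125 * 154 / (34 + 154)
v = 102.3936 uM/s

102.3936 uM/s


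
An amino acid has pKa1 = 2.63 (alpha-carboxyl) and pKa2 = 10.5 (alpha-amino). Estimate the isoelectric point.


pI = (pKa1 + pKa2) / 2
pI = (2.63 + 10.5) / 2
pI = 6.565

6.565


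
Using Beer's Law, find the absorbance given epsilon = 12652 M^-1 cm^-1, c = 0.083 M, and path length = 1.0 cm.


A = epsilon * c * l
A = 12652 * 0.083 * 1.0
A = 1050.116

1050.116


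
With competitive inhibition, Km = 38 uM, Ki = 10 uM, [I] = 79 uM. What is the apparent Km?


Km_app = Km * (1 + [I]/Ki)
Km_app = 38 * (1 + 79/10)
Km_app = 338.2 uM

338.2 uM


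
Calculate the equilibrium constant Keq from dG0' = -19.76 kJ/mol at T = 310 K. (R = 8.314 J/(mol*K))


Keq = exp(-dG0 * 1000 / (R * T))
Keq = exp(-(-19.76) * 1000 / (8.314 * 310))
Keq = 2136.2757

2136.2757


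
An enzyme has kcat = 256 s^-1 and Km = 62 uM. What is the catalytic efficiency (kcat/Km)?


Catalytic efficiency = kcat / Km
= 256 / 62
= 4.129 uM^-1*s^-1

4.129 uM^-1*s^-1


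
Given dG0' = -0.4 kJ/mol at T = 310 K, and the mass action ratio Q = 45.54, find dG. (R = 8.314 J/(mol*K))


dG = dG0' + RT * ln(Q) / 1000
dG = -0.4 + 8.314 * 310 * ln(45.54) / 1000
dG = 9.4418 kJ/mol

9.4418 kJ/mol


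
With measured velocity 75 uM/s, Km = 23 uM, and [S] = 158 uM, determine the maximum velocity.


Vmax = v * (Km + [S]) / [S]
Vmax = 75 * (23 + 158) / 158
Vmax = 85.9177 uM/s

85.9177 uM/s


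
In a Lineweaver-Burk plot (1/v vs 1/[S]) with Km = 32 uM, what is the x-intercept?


x-intercept = -1/Km
= -1/32
= -0.0312 1/uM

-0.0312 1/uM


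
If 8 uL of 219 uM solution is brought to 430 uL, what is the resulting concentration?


C2 = C1 * V1 / V2
C2 = 219 * 8 / 430
C2 = 4.0744 uM

4.0744 uM


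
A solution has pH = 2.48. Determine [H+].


[H+] = 10^(-pH)
[H+] = 10^(-2.48)
[H+] = 0.0033 M

0.0033 M


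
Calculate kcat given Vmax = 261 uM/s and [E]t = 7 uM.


kcat = Vmax / [E]t
kcat = 261 / 7
kcat = 37.2857 s^-1

37.2857 s^-1


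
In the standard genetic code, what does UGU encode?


Standard genetic code lookup.
Codon UGU -> Cys

Cys


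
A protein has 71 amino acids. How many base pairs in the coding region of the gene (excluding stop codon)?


Each amino acid = 1 codon = 3 bp
bp = 71 * 3 = 213 bp

213 bp


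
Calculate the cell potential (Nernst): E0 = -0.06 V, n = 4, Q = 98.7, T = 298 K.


E = E0 - (RT/nF) * ln(Q)
E = -0.06 - (8.314 * 298 / (4 * 96485)) * ln(98.7)
E = -0.0895 V

-0.0895 V


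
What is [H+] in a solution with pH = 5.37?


[H+] = 10^(-pH)
[H+] = 10^(-5.37)
[H+] = 4.266e-06 M

4.266e-06 M


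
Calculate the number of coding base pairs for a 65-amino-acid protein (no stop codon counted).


Each amino acid = 1 codon = 3 bp
bp = 65 * 3 = 195 bp

195 bp


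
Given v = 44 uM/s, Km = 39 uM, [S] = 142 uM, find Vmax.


Vmax = v * (Km + [S]) / [S]
Vmax = 44 * (39 + 142) / 142
Vmax = 56.0845 uM/s

56.0845 uM/s


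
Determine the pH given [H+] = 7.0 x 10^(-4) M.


pH = -log10([H+])
pH = -log10(7.0 x 10^(-4))
pH = 3.1549

3.1549


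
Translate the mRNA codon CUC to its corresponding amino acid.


Standard genetic code lookup.
Codon CUC -> Leu

Leu


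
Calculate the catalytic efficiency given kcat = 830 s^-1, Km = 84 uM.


Catalytic efficiency = kcat / Km
= 830 / 84
= 9.881 uM^-1*s^-1

9.881 uM^-1*s^-1


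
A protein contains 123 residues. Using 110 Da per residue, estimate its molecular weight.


MW = n_residues * 110 Da
MW = 123 * 110
MW = 13530 Da

13530 Da


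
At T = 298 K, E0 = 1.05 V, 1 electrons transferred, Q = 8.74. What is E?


E = E0 - (RT/nF) * ln(Q)
E = 1.05 - (8.314 * 298 / (1 * 96485)) * ln(8.74)
E = 0.9943 V

0.9943 V


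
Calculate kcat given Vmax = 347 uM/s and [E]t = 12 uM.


kcat = Vmax / [E]t
kcat = 347 / 12
kcat = 28.9167 s^-1

28.9167 s^-1


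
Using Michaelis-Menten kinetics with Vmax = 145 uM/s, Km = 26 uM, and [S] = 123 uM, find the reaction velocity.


v = Vmax * [S] / (Km + [S])
v = 145 * 123 / (26 + 123)
v = 119.698 uM/s

119.698 uM/s


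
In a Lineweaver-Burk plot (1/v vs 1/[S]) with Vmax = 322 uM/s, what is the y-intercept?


y-intercept = 1/Vmax
= 1/322
= 0.0031 s/uM

0.0031 s/uM


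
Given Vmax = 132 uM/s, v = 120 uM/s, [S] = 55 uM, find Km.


Km = [S] * (Vmax - v) / v
Km = 55 * (132 - 120) / 120
Km = 5.5 uM

5.5 uM


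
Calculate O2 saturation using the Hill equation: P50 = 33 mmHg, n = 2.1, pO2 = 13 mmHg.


Y = pO2^n / (P50^n + pO2^n)
Y = 13^2.1 / (33^2.1 + 13^2.1)
Y = 12.39%

12.39%


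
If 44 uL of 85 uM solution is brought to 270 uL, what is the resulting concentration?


C2 = C1 * V1 / V2
C2 = 85 * 44 / 270
C2 = 13.8519 uM

13.8519 uM


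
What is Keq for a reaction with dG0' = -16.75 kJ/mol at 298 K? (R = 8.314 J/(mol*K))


Keq = exp(-dG0 * 1000 / (R * T))
Keq = exp(-(-16.75) * 1000 / (8.314 * 298))
Keq = 863.2041

863.2041


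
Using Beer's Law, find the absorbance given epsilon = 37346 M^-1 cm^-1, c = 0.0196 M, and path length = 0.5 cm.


A = epsilon * c * l
A = 37346 * 0.0196 * 0.5
A = 365.9908

365.9908


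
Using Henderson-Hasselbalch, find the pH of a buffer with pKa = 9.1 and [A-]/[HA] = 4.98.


pH = pKa + log10([A-]/[HA])
pH = 9.1 + log10(4.98)
pH = 9.7972

9.7972


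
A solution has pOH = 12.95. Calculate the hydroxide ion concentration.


[OH-] = 10^(-pOH)
[OH-] = 10^(-12.95)
[OH-] = 1.122e-13 M

1.122e-13 M


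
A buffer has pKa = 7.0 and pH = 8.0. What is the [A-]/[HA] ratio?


[A-]/[HA] = 10^(pH - pKa)
= 10^(8.0 - 7.0)
= 10.0

10.0


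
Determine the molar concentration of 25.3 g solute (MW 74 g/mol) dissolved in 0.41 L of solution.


C = (mass / MW) / volume
C = (25.3 / 74) / 0.41
C = 0.8339 M

0.8339 M


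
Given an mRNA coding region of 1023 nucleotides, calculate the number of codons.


codons = nucleotides / 3
codons = 1023 / 3 = 341

341


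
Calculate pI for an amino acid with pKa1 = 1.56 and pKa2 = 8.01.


pI = (pKa1 + pKa2) / 2
pI = (1.56 + 8.01) / 2
pI = 4.785

4.785


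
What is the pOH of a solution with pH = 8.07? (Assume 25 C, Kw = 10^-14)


pOH = 14 - pH
pOH = 14 - 8.07
pOH = 5.93

5.93


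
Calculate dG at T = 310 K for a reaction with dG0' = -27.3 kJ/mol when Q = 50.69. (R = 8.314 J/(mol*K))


dG = dG0' + RT * ln(Q) / 1000
dG = -27.3 + 8.314 * 310 * ln(50.69) / 1000
dG = -17.1821 kJ/mol

-17.1821 kJ/mol


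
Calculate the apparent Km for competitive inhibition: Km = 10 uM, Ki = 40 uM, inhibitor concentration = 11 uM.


Km_app = Km * (1 + [I]/Ki)
Km_app = 10 * (1 + 11/40)
Km_app = 12.75 uM

12.75 uM


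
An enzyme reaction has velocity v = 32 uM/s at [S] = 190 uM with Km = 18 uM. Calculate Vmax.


Vmax = v * (Km + [S]) / [S]
Vmax = 32 * (18 + 190) / 190
Vmax = 35.0316 uM/s

35.0316 uM/s


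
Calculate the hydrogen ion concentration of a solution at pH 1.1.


[H+] = 10^(-pH)
[H+] = 10^(-1.1)
[H+] = 0.0794 M

0.0794 M


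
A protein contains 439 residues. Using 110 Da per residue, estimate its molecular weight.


MW = n_residues * 110 Da
MW = 439 * 110
MW = 48290 Da

48290 Da


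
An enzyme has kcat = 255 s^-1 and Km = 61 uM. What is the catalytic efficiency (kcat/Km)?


Catalytic efficiency = kcat / Km
= 255 / 61
= 4.1803 uM^-1*s^-1

4.1803 uM^-1*s^-1


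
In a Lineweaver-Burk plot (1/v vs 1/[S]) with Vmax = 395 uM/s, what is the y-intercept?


y-intercept = 1/Vmax
= 1/395
= 0.0025 s/uM

0.0025 s/uM


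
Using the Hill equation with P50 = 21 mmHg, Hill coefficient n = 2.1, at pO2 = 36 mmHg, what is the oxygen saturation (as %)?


Y = pO2^n / (P50^n + pO2^n)
Y = 36^2.1 / (21^2.1 + 36^2.1)
Y = 75.62%

75.62%


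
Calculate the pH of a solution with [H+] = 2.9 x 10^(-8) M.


pH = -log10([H+])
pH = -log10(2.9 x 10^(-8))
pH = 7.5376

7.5376


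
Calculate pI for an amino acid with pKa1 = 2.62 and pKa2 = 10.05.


pI = (pKa1 + pKa2) / 2
pI = (2.62 + 10.05) / 2
pI = 6.335

6.335
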